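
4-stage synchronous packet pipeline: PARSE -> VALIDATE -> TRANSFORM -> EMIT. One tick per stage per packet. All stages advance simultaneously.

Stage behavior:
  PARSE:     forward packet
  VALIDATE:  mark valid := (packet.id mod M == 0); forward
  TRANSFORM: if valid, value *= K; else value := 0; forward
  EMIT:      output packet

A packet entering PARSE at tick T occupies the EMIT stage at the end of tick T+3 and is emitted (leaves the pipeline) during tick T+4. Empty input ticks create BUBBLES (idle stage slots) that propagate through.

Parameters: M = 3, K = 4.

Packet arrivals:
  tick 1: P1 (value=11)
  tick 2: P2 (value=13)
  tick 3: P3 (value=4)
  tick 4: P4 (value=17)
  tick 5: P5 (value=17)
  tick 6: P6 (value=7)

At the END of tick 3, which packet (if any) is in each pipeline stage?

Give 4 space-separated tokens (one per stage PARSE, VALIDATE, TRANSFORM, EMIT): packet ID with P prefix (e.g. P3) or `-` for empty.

Answer: P3 P2 P1 -

Derivation:
Tick 1: [PARSE:P1(v=11,ok=F), VALIDATE:-, TRANSFORM:-, EMIT:-] out:-; in:P1
Tick 2: [PARSE:P2(v=13,ok=F), VALIDATE:P1(v=11,ok=F), TRANSFORM:-, EMIT:-] out:-; in:P2
Tick 3: [PARSE:P3(v=4,ok=F), VALIDATE:P2(v=13,ok=F), TRANSFORM:P1(v=0,ok=F), EMIT:-] out:-; in:P3
At end of tick 3: ['P3', 'P2', 'P1', '-']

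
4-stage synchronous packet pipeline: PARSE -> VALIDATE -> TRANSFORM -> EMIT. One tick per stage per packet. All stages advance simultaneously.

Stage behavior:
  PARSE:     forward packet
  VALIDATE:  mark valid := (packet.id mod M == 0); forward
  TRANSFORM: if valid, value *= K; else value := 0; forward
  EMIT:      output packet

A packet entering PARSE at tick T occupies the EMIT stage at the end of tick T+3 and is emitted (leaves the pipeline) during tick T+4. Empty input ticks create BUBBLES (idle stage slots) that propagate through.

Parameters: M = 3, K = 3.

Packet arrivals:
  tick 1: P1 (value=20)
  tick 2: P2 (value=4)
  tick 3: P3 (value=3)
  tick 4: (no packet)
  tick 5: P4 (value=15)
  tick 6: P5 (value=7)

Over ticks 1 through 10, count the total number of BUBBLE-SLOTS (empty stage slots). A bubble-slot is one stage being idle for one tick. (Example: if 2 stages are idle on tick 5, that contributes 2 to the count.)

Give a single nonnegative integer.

Tick 1: [PARSE:P1(v=20,ok=F), VALIDATE:-, TRANSFORM:-, EMIT:-] out:-; bubbles=3
Tick 2: [PARSE:P2(v=4,ok=F), VALIDATE:P1(v=20,ok=F), TRANSFORM:-, EMIT:-] out:-; bubbles=2
Tick 3: [PARSE:P3(v=3,ok=F), VALIDATE:P2(v=4,ok=F), TRANSFORM:P1(v=0,ok=F), EMIT:-] out:-; bubbles=1
Tick 4: [PARSE:-, VALIDATE:P3(v=3,ok=T), TRANSFORM:P2(v=0,ok=F), EMIT:P1(v=0,ok=F)] out:-; bubbles=1
Tick 5: [PARSE:P4(v=15,ok=F), VALIDATE:-, TRANSFORM:P3(v=9,ok=T), EMIT:P2(v=0,ok=F)] out:P1(v=0); bubbles=1
Tick 6: [PARSE:P5(v=7,ok=F), VALIDATE:P4(v=15,ok=F), TRANSFORM:-, EMIT:P3(v=9,ok=T)] out:P2(v=0); bubbles=1
Tick 7: [PARSE:-, VALIDATE:P5(v=7,ok=F), TRANSFORM:P4(v=0,ok=F), EMIT:-] out:P3(v=9); bubbles=2
Tick 8: [PARSE:-, VALIDATE:-, TRANSFORM:P5(v=0,ok=F), EMIT:P4(v=0,ok=F)] out:-; bubbles=2
Tick 9: [PARSE:-, VALIDATE:-, TRANSFORM:-, EMIT:P5(v=0,ok=F)] out:P4(v=0); bubbles=3
Tick 10: [PARSE:-, VALIDATE:-, TRANSFORM:-, EMIT:-] out:P5(v=0); bubbles=4
Total bubble-slots: 20

Answer: 20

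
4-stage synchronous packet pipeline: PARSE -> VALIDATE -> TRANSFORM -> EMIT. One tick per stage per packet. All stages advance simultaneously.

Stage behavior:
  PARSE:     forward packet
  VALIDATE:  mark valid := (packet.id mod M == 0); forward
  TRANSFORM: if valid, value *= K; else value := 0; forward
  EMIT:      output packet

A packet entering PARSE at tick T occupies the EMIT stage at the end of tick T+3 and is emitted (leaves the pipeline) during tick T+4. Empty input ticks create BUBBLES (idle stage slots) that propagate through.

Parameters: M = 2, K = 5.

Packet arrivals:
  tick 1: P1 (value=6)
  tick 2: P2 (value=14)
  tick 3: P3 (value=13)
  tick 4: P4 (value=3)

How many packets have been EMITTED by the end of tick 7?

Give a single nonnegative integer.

Answer: 3

Derivation:
Tick 1: [PARSE:P1(v=6,ok=F), VALIDATE:-, TRANSFORM:-, EMIT:-] out:-; in:P1
Tick 2: [PARSE:P2(v=14,ok=F), VALIDATE:P1(v=6,ok=F), TRANSFORM:-, EMIT:-] out:-; in:P2
Tick 3: [PARSE:P3(v=13,ok=F), VALIDATE:P2(v=14,ok=T), TRANSFORM:P1(v=0,ok=F), EMIT:-] out:-; in:P3
Tick 4: [PARSE:P4(v=3,ok=F), VALIDATE:P3(v=13,ok=F), TRANSFORM:P2(v=70,ok=T), EMIT:P1(v=0,ok=F)] out:-; in:P4
Tick 5: [PARSE:-, VALIDATE:P4(v=3,ok=T), TRANSFORM:P3(v=0,ok=F), EMIT:P2(v=70,ok=T)] out:P1(v=0); in:-
Tick 6: [PARSE:-, VALIDATE:-, TRANSFORM:P4(v=15,ok=T), EMIT:P3(v=0,ok=F)] out:P2(v=70); in:-
Tick 7: [PARSE:-, VALIDATE:-, TRANSFORM:-, EMIT:P4(v=15,ok=T)] out:P3(v=0); in:-
Emitted by tick 7: ['P1', 'P2', 'P3']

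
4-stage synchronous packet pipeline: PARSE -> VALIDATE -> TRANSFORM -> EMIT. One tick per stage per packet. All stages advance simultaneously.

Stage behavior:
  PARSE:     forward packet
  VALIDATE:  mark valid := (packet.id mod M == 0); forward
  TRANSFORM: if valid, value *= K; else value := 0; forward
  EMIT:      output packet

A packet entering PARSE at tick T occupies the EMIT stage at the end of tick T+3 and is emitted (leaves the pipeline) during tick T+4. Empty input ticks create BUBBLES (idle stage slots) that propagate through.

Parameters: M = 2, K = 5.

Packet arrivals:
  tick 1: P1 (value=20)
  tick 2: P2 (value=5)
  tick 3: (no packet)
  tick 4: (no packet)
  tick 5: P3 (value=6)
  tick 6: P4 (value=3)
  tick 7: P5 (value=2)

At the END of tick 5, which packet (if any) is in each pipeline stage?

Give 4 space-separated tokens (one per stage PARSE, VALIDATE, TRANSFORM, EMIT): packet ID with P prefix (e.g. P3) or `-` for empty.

Tick 1: [PARSE:P1(v=20,ok=F), VALIDATE:-, TRANSFORM:-, EMIT:-] out:-; in:P1
Tick 2: [PARSE:P2(v=5,ok=F), VALIDATE:P1(v=20,ok=F), TRANSFORM:-, EMIT:-] out:-; in:P2
Tick 3: [PARSE:-, VALIDATE:P2(v=5,ok=T), TRANSFORM:P1(v=0,ok=F), EMIT:-] out:-; in:-
Tick 4: [PARSE:-, VALIDATE:-, TRANSFORM:P2(v=25,ok=T), EMIT:P1(v=0,ok=F)] out:-; in:-
Tick 5: [PARSE:P3(v=6,ok=F), VALIDATE:-, TRANSFORM:-, EMIT:P2(v=25,ok=T)] out:P1(v=0); in:P3
At end of tick 5: ['P3', '-', '-', 'P2']

Answer: P3 - - P2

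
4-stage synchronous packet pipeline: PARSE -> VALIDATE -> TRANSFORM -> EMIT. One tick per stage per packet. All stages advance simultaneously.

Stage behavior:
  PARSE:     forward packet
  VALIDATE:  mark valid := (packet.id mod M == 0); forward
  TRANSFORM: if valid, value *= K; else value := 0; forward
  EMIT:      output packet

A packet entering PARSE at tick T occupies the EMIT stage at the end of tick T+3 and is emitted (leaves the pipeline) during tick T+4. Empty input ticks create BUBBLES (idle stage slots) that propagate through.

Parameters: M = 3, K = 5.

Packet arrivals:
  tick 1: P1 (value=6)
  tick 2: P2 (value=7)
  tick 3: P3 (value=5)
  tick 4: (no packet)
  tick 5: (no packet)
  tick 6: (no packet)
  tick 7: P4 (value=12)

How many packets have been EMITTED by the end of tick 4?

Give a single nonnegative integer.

Answer: 0

Derivation:
Tick 1: [PARSE:P1(v=6,ok=F), VALIDATE:-, TRANSFORM:-, EMIT:-] out:-; in:P1
Tick 2: [PARSE:P2(v=7,ok=F), VALIDATE:P1(v=6,ok=F), TRANSFORM:-, EMIT:-] out:-; in:P2
Tick 3: [PARSE:P3(v=5,ok=F), VALIDATE:P2(v=7,ok=F), TRANSFORM:P1(v=0,ok=F), EMIT:-] out:-; in:P3
Tick 4: [PARSE:-, VALIDATE:P3(v=5,ok=T), TRANSFORM:P2(v=0,ok=F), EMIT:P1(v=0,ok=F)] out:-; in:-
Emitted by tick 4: []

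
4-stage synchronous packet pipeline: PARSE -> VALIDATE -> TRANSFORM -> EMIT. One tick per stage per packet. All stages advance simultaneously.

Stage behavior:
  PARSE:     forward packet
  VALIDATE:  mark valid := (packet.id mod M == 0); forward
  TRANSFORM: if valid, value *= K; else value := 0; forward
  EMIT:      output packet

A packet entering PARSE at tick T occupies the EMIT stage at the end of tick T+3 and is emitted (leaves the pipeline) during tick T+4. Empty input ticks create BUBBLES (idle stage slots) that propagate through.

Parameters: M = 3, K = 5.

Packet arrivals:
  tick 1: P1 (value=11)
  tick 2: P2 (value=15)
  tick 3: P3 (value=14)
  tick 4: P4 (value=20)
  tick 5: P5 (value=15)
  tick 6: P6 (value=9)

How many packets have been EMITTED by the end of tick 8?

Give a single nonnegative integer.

Answer: 4

Derivation:
Tick 1: [PARSE:P1(v=11,ok=F), VALIDATE:-, TRANSFORM:-, EMIT:-] out:-; in:P1
Tick 2: [PARSE:P2(v=15,ok=F), VALIDATE:P1(v=11,ok=F), TRANSFORM:-, EMIT:-] out:-; in:P2
Tick 3: [PARSE:P3(v=14,ok=F), VALIDATE:P2(v=15,ok=F), TRANSFORM:P1(v=0,ok=F), EMIT:-] out:-; in:P3
Tick 4: [PARSE:P4(v=20,ok=F), VALIDATE:P3(v=14,ok=T), TRANSFORM:P2(v=0,ok=F), EMIT:P1(v=0,ok=F)] out:-; in:P4
Tick 5: [PARSE:P5(v=15,ok=F), VALIDATE:P4(v=20,ok=F), TRANSFORM:P3(v=70,ok=T), EMIT:P2(v=0,ok=F)] out:P1(v=0); in:P5
Tick 6: [PARSE:P6(v=9,ok=F), VALIDATE:P5(v=15,ok=F), TRANSFORM:P4(v=0,ok=F), EMIT:P3(v=70,ok=T)] out:P2(v=0); in:P6
Tick 7: [PARSE:-, VALIDATE:P6(v=9,ok=T), TRANSFORM:P5(v=0,ok=F), EMIT:P4(v=0,ok=F)] out:P3(v=70); in:-
Tick 8: [PARSE:-, VALIDATE:-, TRANSFORM:P6(v=45,ok=T), EMIT:P5(v=0,ok=F)] out:P4(v=0); in:-
Emitted by tick 8: ['P1', 'P2', 'P3', 'P4']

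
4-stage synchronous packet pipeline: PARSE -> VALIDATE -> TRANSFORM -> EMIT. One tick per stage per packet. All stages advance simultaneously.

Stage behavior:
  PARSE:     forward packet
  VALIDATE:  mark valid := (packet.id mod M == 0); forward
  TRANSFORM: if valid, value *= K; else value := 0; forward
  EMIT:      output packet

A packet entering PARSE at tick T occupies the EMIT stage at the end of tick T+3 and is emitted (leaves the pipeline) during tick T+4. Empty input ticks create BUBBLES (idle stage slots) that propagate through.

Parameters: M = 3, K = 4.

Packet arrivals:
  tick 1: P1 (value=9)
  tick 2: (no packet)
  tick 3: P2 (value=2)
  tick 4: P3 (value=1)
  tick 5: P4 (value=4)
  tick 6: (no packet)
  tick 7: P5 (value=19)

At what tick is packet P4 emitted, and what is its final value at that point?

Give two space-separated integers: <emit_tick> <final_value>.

Tick 1: [PARSE:P1(v=9,ok=F), VALIDATE:-, TRANSFORM:-, EMIT:-] out:-; in:P1
Tick 2: [PARSE:-, VALIDATE:P1(v=9,ok=F), TRANSFORM:-, EMIT:-] out:-; in:-
Tick 3: [PARSE:P2(v=2,ok=F), VALIDATE:-, TRANSFORM:P1(v=0,ok=F), EMIT:-] out:-; in:P2
Tick 4: [PARSE:P3(v=1,ok=F), VALIDATE:P2(v=2,ok=F), TRANSFORM:-, EMIT:P1(v=0,ok=F)] out:-; in:P3
Tick 5: [PARSE:P4(v=4,ok=F), VALIDATE:P3(v=1,ok=T), TRANSFORM:P2(v=0,ok=F), EMIT:-] out:P1(v=0); in:P4
Tick 6: [PARSE:-, VALIDATE:P4(v=4,ok=F), TRANSFORM:P3(v=4,ok=T), EMIT:P2(v=0,ok=F)] out:-; in:-
Tick 7: [PARSE:P5(v=19,ok=F), VALIDATE:-, TRANSFORM:P4(v=0,ok=F), EMIT:P3(v=4,ok=T)] out:P2(v=0); in:P5
Tick 8: [PARSE:-, VALIDATE:P5(v=19,ok=F), TRANSFORM:-, EMIT:P4(v=0,ok=F)] out:P3(v=4); in:-
Tick 9: [PARSE:-, VALIDATE:-, TRANSFORM:P5(v=0,ok=F), EMIT:-] out:P4(v=0); in:-
Tick 10: [PARSE:-, VALIDATE:-, TRANSFORM:-, EMIT:P5(v=0,ok=F)] out:-; in:-
Tick 11: [PARSE:-, VALIDATE:-, TRANSFORM:-, EMIT:-] out:P5(v=0); in:-
P4: arrives tick 5, valid=False (id=4, id%3=1), emit tick 9, final value 0

Answer: 9 0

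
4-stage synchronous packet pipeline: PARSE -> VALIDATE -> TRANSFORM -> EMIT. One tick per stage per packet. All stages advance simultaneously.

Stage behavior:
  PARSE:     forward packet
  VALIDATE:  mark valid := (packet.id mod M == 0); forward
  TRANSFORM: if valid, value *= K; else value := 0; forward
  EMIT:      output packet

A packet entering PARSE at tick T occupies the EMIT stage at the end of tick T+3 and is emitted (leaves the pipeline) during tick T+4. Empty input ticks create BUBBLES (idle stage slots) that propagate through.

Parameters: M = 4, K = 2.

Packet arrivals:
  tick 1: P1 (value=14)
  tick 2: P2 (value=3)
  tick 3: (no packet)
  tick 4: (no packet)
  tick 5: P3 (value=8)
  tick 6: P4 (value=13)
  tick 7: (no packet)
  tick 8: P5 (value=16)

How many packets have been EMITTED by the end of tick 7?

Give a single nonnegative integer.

Tick 1: [PARSE:P1(v=14,ok=F), VALIDATE:-, TRANSFORM:-, EMIT:-] out:-; in:P1
Tick 2: [PARSE:P2(v=3,ok=F), VALIDATE:P1(v=14,ok=F), TRANSFORM:-, EMIT:-] out:-; in:P2
Tick 3: [PARSE:-, VALIDATE:P2(v=3,ok=F), TRANSFORM:P1(v=0,ok=F), EMIT:-] out:-; in:-
Tick 4: [PARSE:-, VALIDATE:-, TRANSFORM:P2(v=0,ok=F), EMIT:P1(v=0,ok=F)] out:-; in:-
Tick 5: [PARSE:P3(v=8,ok=F), VALIDATE:-, TRANSFORM:-, EMIT:P2(v=0,ok=F)] out:P1(v=0); in:P3
Tick 6: [PARSE:P4(v=13,ok=F), VALIDATE:P3(v=8,ok=F), TRANSFORM:-, EMIT:-] out:P2(v=0); in:P4
Tick 7: [PARSE:-, VALIDATE:P4(v=13,ok=T), TRANSFORM:P3(v=0,ok=F), EMIT:-] out:-; in:-
Emitted by tick 7: ['P1', 'P2']

Answer: 2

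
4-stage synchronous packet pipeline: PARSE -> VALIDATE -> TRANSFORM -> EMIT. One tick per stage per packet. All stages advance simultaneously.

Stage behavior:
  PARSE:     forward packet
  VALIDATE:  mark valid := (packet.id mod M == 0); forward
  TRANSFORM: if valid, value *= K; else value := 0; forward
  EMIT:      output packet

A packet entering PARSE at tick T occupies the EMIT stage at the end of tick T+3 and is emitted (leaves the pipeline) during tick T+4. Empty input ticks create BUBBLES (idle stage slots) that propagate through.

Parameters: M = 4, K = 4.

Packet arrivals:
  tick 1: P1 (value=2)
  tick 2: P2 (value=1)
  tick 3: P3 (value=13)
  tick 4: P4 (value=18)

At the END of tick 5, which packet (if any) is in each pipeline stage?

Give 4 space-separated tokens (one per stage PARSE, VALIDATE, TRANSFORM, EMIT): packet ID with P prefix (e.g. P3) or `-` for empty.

Tick 1: [PARSE:P1(v=2,ok=F), VALIDATE:-, TRANSFORM:-, EMIT:-] out:-; in:P1
Tick 2: [PARSE:P2(v=1,ok=F), VALIDATE:P1(v=2,ok=F), TRANSFORM:-, EMIT:-] out:-; in:P2
Tick 3: [PARSE:P3(v=13,ok=F), VALIDATE:P2(v=1,ok=F), TRANSFORM:P1(v=0,ok=F), EMIT:-] out:-; in:P3
Tick 4: [PARSE:P4(v=18,ok=F), VALIDATE:P3(v=13,ok=F), TRANSFORM:P2(v=0,ok=F), EMIT:P1(v=0,ok=F)] out:-; in:P4
Tick 5: [PARSE:-, VALIDATE:P4(v=18,ok=T), TRANSFORM:P3(v=0,ok=F), EMIT:P2(v=0,ok=F)] out:P1(v=0); in:-
At end of tick 5: ['-', 'P4', 'P3', 'P2']

Answer: - P4 P3 P2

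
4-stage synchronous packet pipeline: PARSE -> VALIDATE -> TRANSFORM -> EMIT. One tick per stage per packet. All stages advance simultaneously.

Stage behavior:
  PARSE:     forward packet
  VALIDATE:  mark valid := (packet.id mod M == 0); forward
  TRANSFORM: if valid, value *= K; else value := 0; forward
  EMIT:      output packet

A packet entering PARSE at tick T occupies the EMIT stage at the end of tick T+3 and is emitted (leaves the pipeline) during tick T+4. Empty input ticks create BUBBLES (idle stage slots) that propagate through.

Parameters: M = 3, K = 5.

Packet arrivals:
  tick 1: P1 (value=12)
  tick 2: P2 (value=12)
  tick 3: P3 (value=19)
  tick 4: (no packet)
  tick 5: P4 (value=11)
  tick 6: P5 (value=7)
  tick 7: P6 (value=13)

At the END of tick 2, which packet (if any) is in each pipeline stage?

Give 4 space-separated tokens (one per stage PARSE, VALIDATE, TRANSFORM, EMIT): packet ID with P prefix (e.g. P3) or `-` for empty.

Answer: P2 P1 - -

Derivation:
Tick 1: [PARSE:P1(v=12,ok=F), VALIDATE:-, TRANSFORM:-, EMIT:-] out:-; in:P1
Tick 2: [PARSE:P2(v=12,ok=F), VALIDATE:P1(v=12,ok=F), TRANSFORM:-, EMIT:-] out:-; in:P2
At end of tick 2: ['P2', 'P1', '-', '-']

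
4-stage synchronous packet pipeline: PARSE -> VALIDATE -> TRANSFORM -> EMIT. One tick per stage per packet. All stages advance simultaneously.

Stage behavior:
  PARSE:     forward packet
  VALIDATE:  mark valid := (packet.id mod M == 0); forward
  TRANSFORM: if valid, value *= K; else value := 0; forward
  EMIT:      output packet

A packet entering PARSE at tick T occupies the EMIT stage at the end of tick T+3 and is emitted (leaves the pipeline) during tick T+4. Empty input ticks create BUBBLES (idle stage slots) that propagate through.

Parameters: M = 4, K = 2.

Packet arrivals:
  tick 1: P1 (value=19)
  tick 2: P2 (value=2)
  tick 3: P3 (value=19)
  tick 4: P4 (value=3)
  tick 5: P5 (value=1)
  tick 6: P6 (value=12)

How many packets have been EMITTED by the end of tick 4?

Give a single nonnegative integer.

Tick 1: [PARSE:P1(v=19,ok=F), VALIDATE:-, TRANSFORM:-, EMIT:-] out:-; in:P1
Tick 2: [PARSE:P2(v=2,ok=F), VALIDATE:P1(v=19,ok=F), TRANSFORM:-, EMIT:-] out:-; in:P2
Tick 3: [PARSE:P3(v=19,ok=F), VALIDATE:P2(v=2,ok=F), TRANSFORM:P1(v=0,ok=F), EMIT:-] out:-; in:P3
Tick 4: [PARSE:P4(v=3,ok=F), VALIDATE:P3(v=19,ok=F), TRANSFORM:P2(v=0,ok=F), EMIT:P1(v=0,ok=F)] out:-; in:P4
Emitted by tick 4: []

Answer: 0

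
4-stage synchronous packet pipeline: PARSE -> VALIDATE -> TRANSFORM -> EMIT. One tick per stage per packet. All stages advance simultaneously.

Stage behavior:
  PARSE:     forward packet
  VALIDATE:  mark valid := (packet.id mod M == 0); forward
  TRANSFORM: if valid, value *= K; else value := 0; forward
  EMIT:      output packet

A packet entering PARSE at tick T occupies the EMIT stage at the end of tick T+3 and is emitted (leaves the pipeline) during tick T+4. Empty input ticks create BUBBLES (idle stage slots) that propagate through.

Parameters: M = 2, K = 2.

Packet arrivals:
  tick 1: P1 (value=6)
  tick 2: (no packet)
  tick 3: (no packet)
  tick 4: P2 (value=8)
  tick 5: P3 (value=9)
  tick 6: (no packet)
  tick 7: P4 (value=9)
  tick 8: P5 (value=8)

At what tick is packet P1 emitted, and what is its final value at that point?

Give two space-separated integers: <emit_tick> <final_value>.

Tick 1: [PARSE:P1(v=6,ok=F), VALIDATE:-, TRANSFORM:-, EMIT:-] out:-; in:P1
Tick 2: [PARSE:-, VALIDATE:P1(v=6,ok=F), TRANSFORM:-, EMIT:-] out:-; in:-
Tick 3: [PARSE:-, VALIDATE:-, TRANSFORM:P1(v=0,ok=F), EMIT:-] out:-; in:-
Tick 4: [PARSE:P2(v=8,ok=F), VALIDATE:-, TRANSFORM:-, EMIT:P1(v=0,ok=F)] out:-; in:P2
Tick 5: [PARSE:P3(v=9,ok=F), VALIDATE:P2(v=8,ok=T), TRANSFORM:-, EMIT:-] out:P1(v=0); in:P3
Tick 6: [PARSE:-, VALIDATE:P3(v=9,ok=F), TRANSFORM:P2(v=16,ok=T), EMIT:-] out:-; in:-
Tick 7: [PARSE:P4(v=9,ok=F), VALIDATE:-, TRANSFORM:P3(v=0,ok=F), EMIT:P2(v=16,ok=T)] out:-; in:P4
Tick 8: [PARSE:P5(v=8,ok=F), VALIDATE:P4(v=9,ok=T), TRANSFORM:-, EMIT:P3(v=0,ok=F)] out:P2(v=16); in:P5
Tick 9: [PARSE:-, VALIDATE:P5(v=8,ok=F), TRANSFORM:P4(v=18,ok=T), EMIT:-] out:P3(v=0); in:-
Tick 10: [PARSE:-, VALIDATE:-, TRANSFORM:P5(v=0,ok=F), EMIT:P4(v=18,ok=T)] out:-; in:-
Tick 11: [PARSE:-, VALIDATE:-, TRANSFORM:-, EMIT:P5(v=0,ok=F)] out:P4(v=18); in:-
Tick 12: [PARSE:-, VALIDATE:-, TRANSFORM:-, EMIT:-] out:P5(v=0); in:-
P1: arrives tick 1, valid=False (id=1, id%2=1), emit tick 5, final value 0

Answer: 5 0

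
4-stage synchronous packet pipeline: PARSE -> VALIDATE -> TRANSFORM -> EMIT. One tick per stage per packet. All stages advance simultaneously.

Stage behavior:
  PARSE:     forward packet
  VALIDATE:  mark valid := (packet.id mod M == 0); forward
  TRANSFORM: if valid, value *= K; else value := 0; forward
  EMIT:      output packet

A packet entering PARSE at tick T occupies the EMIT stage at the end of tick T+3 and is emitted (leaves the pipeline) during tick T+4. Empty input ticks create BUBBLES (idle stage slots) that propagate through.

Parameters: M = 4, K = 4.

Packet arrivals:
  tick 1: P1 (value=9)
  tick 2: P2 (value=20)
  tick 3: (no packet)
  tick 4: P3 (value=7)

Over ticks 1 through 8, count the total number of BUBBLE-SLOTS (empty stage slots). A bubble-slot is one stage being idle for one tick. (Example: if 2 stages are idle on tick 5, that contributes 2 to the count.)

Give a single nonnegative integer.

Tick 1: [PARSE:P1(v=9,ok=F), VALIDATE:-, TRANSFORM:-, EMIT:-] out:-; bubbles=3
Tick 2: [PARSE:P2(v=20,ok=F), VALIDATE:P1(v=9,ok=F), TRANSFORM:-, EMIT:-] out:-; bubbles=2
Tick 3: [PARSE:-, VALIDATE:P2(v=20,ok=F), TRANSFORM:P1(v=0,ok=F), EMIT:-] out:-; bubbles=2
Tick 4: [PARSE:P3(v=7,ok=F), VALIDATE:-, TRANSFORM:P2(v=0,ok=F), EMIT:P1(v=0,ok=F)] out:-; bubbles=1
Tick 5: [PARSE:-, VALIDATE:P3(v=7,ok=F), TRANSFORM:-, EMIT:P2(v=0,ok=F)] out:P1(v=0); bubbles=2
Tick 6: [PARSE:-, VALIDATE:-, TRANSFORM:P3(v=0,ok=F), EMIT:-] out:P2(v=0); bubbles=3
Tick 7: [PARSE:-, VALIDATE:-, TRANSFORM:-, EMIT:P3(v=0,ok=F)] out:-; bubbles=3
Tick 8: [PARSE:-, VALIDATE:-, TRANSFORM:-, EMIT:-] out:P3(v=0); bubbles=4
Total bubble-slots: 20

Answer: 20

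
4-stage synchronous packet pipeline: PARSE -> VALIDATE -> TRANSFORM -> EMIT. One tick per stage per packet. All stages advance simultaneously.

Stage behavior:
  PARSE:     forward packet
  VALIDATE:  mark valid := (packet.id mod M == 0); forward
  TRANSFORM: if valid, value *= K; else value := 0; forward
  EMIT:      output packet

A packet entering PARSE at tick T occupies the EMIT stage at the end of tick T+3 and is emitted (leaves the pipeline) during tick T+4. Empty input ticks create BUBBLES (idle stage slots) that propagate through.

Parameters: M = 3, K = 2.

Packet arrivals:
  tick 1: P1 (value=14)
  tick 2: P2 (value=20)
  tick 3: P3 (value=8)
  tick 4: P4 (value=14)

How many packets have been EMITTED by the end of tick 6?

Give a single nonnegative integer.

Answer: 2

Derivation:
Tick 1: [PARSE:P1(v=14,ok=F), VALIDATE:-, TRANSFORM:-, EMIT:-] out:-; in:P1
Tick 2: [PARSE:P2(v=20,ok=F), VALIDATE:P1(v=14,ok=F), TRANSFORM:-, EMIT:-] out:-; in:P2
Tick 3: [PARSE:P3(v=8,ok=F), VALIDATE:P2(v=20,ok=F), TRANSFORM:P1(v=0,ok=F), EMIT:-] out:-; in:P3
Tick 4: [PARSE:P4(v=14,ok=F), VALIDATE:P3(v=8,ok=T), TRANSFORM:P2(v=0,ok=F), EMIT:P1(v=0,ok=F)] out:-; in:P4
Tick 5: [PARSE:-, VALIDATE:P4(v=14,ok=F), TRANSFORM:P3(v=16,ok=T), EMIT:P2(v=0,ok=F)] out:P1(v=0); in:-
Tick 6: [PARSE:-, VALIDATE:-, TRANSFORM:P4(v=0,ok=F), EMIT:P3(v=16,ok=T)] out:P2(v=0); in:-
Emitted by tick 6: ['P1', 'P2']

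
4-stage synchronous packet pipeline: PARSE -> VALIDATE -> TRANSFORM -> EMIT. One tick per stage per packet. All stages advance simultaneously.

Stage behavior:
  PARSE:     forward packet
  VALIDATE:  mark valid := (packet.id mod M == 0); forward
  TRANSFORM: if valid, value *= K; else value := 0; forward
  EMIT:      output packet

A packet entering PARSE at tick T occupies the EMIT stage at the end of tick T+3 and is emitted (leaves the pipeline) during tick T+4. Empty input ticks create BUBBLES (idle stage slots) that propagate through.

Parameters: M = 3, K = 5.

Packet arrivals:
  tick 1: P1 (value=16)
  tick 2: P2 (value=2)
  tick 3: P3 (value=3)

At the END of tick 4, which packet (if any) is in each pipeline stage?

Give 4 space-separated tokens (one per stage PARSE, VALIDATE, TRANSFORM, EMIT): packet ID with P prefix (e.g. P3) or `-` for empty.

Tick 1: [PARSE:P1(v=16,ok=F), VALIDATE:-, TRANSFORM:-, EMIT:-] out:-; in:P1
Tick 2: [PARSE:P2(v=2,ok=F), VALIDATE:P1(v=16,ok=F), TRANSFORM:-, EMIT:-] out:-; in:P2
Tick 3: [PARSE:P3(v=3,ok=F), VALIDATE:P2(v=2,ok=F), TRANSFORM:P1(v=0,ok=F), EMIT:-] out:-; in:P3
Tick 4: [PARSE:-, VALIDATE:P3(v=3,ok=T), TRANSFORM:P2(v=0,ok=F), EMIT:P1(v=0,ok=F)] out:-; in:-
At end of tick 4: ['-', 'P3', 'P2', 'P1']

Answer: - P3 P2 P1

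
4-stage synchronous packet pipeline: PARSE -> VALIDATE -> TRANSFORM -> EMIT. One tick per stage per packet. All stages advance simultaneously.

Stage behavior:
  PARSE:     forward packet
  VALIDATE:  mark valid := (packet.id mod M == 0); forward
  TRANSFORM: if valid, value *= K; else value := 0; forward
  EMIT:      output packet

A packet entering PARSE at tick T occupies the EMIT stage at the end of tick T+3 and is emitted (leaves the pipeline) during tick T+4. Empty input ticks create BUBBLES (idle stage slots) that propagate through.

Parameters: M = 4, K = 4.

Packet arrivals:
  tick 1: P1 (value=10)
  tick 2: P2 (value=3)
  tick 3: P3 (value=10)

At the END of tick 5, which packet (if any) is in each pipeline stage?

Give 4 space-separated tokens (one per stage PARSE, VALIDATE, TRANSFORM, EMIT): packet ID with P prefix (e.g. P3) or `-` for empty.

Answer: - - P3 P2

Derivation:
Tick 1: [PARSE:P1(v=10,ok=F), VALIDATE:-, TRANSFORM:-, EMIT:-] out:-; in:P1
Tick 2: [PARSE:P2(v=3,ok=F), VALIDATE:P1(v=10,ok=F), TRANSFORM:-, EMIT:-] out:-; in:P2
Tick 3: [PARSE:P3(v=10,ok=F), VALIDATE:P2(v=3,ok=F), TRANSFORM:P1(v=0,ok=F), EMIT:-] out:-; in:P3
Tick 4: [PARSE:-, VALIDATE:P3(v=10,ok=F), TRANSFORM:P2(v=0,ok=F), EMIT:P1(v=0,ok=F)] out:-; in:-
Tick 5: [PARSE:-, VALIDATE:-, TRANSFORM:P3(v=0,ok=F), EMIT:P2(v=0,ok=F)] out:P1(v=0); in:-
At end of tick 5: ['-', '-', 'P3', 'P2']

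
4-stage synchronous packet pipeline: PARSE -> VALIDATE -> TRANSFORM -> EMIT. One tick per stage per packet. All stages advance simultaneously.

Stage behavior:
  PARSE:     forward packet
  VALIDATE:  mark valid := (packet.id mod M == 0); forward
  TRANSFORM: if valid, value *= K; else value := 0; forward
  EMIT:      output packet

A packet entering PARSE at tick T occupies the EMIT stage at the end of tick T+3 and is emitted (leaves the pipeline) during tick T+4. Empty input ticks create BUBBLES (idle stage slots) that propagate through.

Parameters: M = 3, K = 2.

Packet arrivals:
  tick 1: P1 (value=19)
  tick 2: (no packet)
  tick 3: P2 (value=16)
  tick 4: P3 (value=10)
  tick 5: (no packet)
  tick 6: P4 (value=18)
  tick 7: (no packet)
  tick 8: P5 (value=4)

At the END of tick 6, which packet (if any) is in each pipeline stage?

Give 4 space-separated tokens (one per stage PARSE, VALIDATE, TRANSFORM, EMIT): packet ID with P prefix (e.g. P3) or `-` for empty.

Tick 1: [PARSE:P1(v=19,ok=F), VALIDATE:-, TRANSFORM:-, EMIT:-] out:-; in:P1
Tick 2: [PARSE:-, VALIDATE:P1(v=19,ok=F), TRANSFORM:-, EMIT:-] out:-; in:-
Tick 3: [PARSE:P2(v=16,ok=F), VALIDATE:-, TRANSFORM:P1(v=0,ok=F), EMIT:-] out:-; in:P2
Tick 4: [PARSE:P3(v=10,ok=F), VALIDATE:P2(v=16,ok=F), TRANSFORM:-, EMIT:P1(v=0,ok=F)] out:-; in:P3
Tick 5: [PARSE:-, VALIDATE:P3(v=10,ok=T), TRANSFORM:P2(v=0,ok=F), EMIT:-] out:P1(v=0); in:-
Tick 6: [PARSE:P4(v=18,ok=F), VALIDATE:-, TRANSFORM:P3(v=20,ok=T), EMIT:P2(v=0,ok=F)] out:-; in:P4
At end of tick 6: ['P4', '-', 'P3', 'P2']

Answer: P4 - P3 P2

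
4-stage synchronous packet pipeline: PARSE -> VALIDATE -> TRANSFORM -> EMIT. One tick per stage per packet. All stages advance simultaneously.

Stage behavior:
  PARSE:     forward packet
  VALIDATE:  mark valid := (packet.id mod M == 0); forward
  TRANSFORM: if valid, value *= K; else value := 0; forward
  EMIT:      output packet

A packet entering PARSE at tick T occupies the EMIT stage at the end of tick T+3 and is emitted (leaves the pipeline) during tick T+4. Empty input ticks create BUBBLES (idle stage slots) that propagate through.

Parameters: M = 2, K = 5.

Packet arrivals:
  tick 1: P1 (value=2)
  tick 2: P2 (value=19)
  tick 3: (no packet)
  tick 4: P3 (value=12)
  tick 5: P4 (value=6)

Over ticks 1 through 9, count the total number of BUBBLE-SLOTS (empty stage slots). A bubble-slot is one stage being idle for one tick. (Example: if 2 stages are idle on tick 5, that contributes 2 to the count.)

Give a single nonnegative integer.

Answer: 20

Derivation:
Tick 1: [PARSE:P1(v=2,ok=F), VALIDATE:-, TRANSFORM:-, EMIT:-] out:-; bubbles=3
Tick 2: [PARSE:P2(v=19,ok=F), VALIDATE:P1(v=2,ok=F), TRANSFORM:-, EMIT:-] out:-; bubbles=2
Tick 3: [PARSE:-, VALIDATE:P2(v=19,ok=T), TRANSFORM:P1(v=0,ok=F), EMIT:-] out:-; bubbles=2
Tick 4: [PARSE:P3(v=12,ok=F), VALIDATE:-, TRANSFORM:P2(v=95,ok=T), EMIT:P1(v=0,ok=F)] out:-; bubbles=1
Tick 5: [PARSE:P4(v=6,ok=F), VALIDATE:P3(v=12,ok=F), TRANSFORM:-, EMIT:P2(v=95,ok=T)] out:P1(v=0); bubbles=1
Tick 6: [PARSE:-, VALIDATE:P4(v=6,ok=T), TRANSFORM:P3(v=0,ok=F), EMIT:-] out:P2(v=95); bubbles=2
Tick 7: [PARSE:-, VALIDATE:-, TRANSFORM:P4(v=30,ok=T), EMIT:P3(v=0,ok=F)] out:-; bubbles=2
Tick 8: [PARSE:-, VALIDATE:-, TRANSFORM:-, EMIT:P4(v=30,ok=T)] out:P3(v=0); bubbles=3
Tick 9: [PARSE:-, VALIDATE:-, TRANSFORM:-, EMIT:-] out:P4(v=30); bubbles=4
Total bubble-slots: 20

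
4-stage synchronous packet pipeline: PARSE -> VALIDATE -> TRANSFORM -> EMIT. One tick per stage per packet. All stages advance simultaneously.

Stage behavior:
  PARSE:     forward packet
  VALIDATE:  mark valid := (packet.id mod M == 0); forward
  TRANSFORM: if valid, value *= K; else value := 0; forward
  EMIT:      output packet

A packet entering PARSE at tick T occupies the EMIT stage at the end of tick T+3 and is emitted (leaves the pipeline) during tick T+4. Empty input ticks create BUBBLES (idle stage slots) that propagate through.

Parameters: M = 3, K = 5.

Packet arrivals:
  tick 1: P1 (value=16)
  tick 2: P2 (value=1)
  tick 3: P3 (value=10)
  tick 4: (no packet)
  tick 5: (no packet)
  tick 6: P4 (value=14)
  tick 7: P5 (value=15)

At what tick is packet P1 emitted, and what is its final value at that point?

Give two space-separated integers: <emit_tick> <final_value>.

Tick 1: [PARSE:P1(v=16,ok=F), VALIDATE:-, TRANSFORM:-, EMIT:-] out:-; in:P1
Tick 2: [PARSE:P2(v=1,ok=F), VALIDATE:P1(v=16,ok=F), TRANSFORM:-, EMIT:-] out:-; in:P2
Tick 3: [PARSE:P3(v=10,ok=F), VALIDATE:P2(v=1,ok=F), TRANSFORM:P1(v=0,ok=F), EMIT:-] out:-; in:P3
Tick 4: [PARSE:-, VALIDATE:P3(v=10,ok=T), TRANSFORM:P2(v=0,ok=F), EMIT:P1(v=0,ok=F)] out:-; in:-
Tick 5: [PARSE:-, VALIDATE:-, TRANSFORM:P3(v=50,ok=T), EMIT:P2(v=0,ok=F)] out:P1(v=0); in:-
Tick 6: [PARSE:P4(v=14,ok=F), VALIDATE:-, TRANSFORM:-, EMIT:P3(v=50,ok=T)] out:P2(v=0); in:P4
Tick 7: [PARSE:P5(v=15,ok=F), VALIDATE:P4(v=14,ok=F), TRANSFORM:-, EMIT:-] out:P3(v=50); in:P5
Tick 8: [PARSE:-, VALIDATE:P5(v=15,ok=F), TRANSFORM:P4(v=0,ok=F), EMIT:-] out:-; in:-
Tick 9: [PARSE:-, VALIDATE:-, TRANSFORM:P5(v=0,ok=F), EMIT:P4(v=0,ok=F)] out:-; in:-
Tick 10: [PARSE:-, VALIDATE:-, TRANSFORM:-, EMIT:P5(v=0,ok=F)] out:P4(v=0); in:-
Tick 11: [PARSE:-, VALIDATE:-, TRANSFORM:-, EMIT:-] out:P5(v=0); in:-
P1: arrives tick 1, valid=False (id=1, id%3=1), emit tick 5, final value 0

Answer: 5 0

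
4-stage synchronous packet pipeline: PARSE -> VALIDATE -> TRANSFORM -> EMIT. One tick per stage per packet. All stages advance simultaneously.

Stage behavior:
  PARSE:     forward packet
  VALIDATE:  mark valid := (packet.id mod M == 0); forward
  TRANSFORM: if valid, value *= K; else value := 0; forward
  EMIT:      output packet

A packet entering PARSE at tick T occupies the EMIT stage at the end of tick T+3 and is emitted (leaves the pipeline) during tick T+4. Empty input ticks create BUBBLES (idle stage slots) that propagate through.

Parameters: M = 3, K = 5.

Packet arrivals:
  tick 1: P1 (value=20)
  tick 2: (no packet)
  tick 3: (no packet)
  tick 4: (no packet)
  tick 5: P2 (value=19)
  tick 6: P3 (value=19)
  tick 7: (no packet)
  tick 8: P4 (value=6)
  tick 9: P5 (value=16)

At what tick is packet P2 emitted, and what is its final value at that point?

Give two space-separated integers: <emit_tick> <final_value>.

Answer: 9 0

Derivation:
Tick 1: [PARSE:P1(v=20,ok=F), VALIDATE:-, TRANSFORM:-, EMIT:-] out:-; in:P1
Tick 2: [PARSE:-, VALIDATE:P1(v=20,ok=F), TRANSFORM:-, EMIT:-] out:-; in:-
Tick 3: [PARSE:-, VALIDATE:-, TRANSFORM:P1(v=0,ok=F), EMIT:-] out:-; in:-
Tick 4: [PARSE:-, VALIDATE:-, TRANSFORM:-, EMIT:P1(v=0,ok=F)] out:-; in:-
Tick 5: [PARSE:P2(v=19,ok=F), VALIDATE:-, TRANSFORM:-, EMIT:-] out:P1(v=0); in:P2
Tick 6: [PARSE:P3(v=19,ok=F), VALIDATE:P2(v=19,ok=F), TRANSFORM:-, EMIT:-] out:-; in:P3
Tick 7: [PARSE:-, VALIDATE:P3(v=19,ok=T), TRANSFORM:P2(v=0,ok=F), EMIT:-] out:-; in:-
Tick 8: [PARSE:P4(v=6,ok=F), VALIDATE:-, TRANSFORM:P3(v=95,ok=T), EMIT:P2(v=0,ok=F)] out:-; in:P4
Tick 9: [PARSE:P5(v=16,ok=F), VALIDATE:P4(v=6,ok=F), TRANSFORM:-, EMIT:P3(v=95,ok=T)] out:P2(v=0); in:P5
Tick 10: [PARSE:-, VALIDATE:P5(v=16,ok=F), TRANSFORM:P4(v=0,ok=F), EMIT:-] out:P3(v=95); in:-
Tick 11: [PARSE:-, VALIDATE:-, TRANSFORM:P5(v=0,ok=F), EMIT:P4(v=0,ok=F)] out:-; in:-
Tick 12: [PARSE:-, VALIDATE:-, TRANSFORM:-, EMIT:P5(v=0,ok=F)] out:P4(v=0); in:-
Tick 13: [PARSE:-, VALIDATE:-, TRANSFORM:-, EMIT:-] out:P5(v=0); in:-
P2: arrives tick 5, valid=False (id=2, id%3=2), emit tick 9, final value 0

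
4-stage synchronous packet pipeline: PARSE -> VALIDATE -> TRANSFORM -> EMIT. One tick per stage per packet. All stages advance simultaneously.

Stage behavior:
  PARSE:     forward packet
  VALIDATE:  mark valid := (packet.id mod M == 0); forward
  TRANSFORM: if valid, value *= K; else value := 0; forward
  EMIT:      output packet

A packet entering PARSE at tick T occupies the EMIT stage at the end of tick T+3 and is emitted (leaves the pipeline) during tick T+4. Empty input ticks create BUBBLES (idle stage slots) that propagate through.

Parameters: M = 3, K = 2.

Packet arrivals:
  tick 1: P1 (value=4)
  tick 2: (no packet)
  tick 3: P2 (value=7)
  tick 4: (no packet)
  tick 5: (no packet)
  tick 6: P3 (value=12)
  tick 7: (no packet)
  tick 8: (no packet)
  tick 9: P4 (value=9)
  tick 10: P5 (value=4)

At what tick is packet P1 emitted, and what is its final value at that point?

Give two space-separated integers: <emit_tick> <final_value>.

Tick 1: [PARSE:P1(v=4,ok=F), VALIDATE:-, TRANSFORM:-, EMIT:-] out:-; in:P1
Tick 2: [PARSE:-, VALIDATE:P1(v=4,ok=F), TRANSFORM:-, EMIT:-] out:-; in:-
Tick 3: [PARSE:P2(v=7,ok=F), VALIDATE:-, TRANSFORM:P1(v=0,ok=F), EMIT:-] out:-; in:P2
Tick 4: [PARSE:-, VALIDATE:P2(v=7,ok=F), TRANSFORM:-, EMIT:P1(v=0,ok=F)] out:-; in:-
Tick 5: [PARSE:-, VALIDATE:-, TRANSFORM:P2(v=0,ok=F), EMIT:-] out:P1(v=0); in:-
Tick 6: [PARSE:P3(v=12,ok=F), VALIDATE:-, TRANSFORM:-, EMIT:P2(v=0,ok=F)] out:-; in:P3
Tick 7: [PARSE:-, VALIDATE:P3(v=12,ok=T), TRANSFORM:-, EMIT:-] out:P2(v=0); in:-
Tick 8: [PARSE:-, VALIDATE:-, TRANSFORM:P3(v=24,ok=T), EMIT:-] out:-; in:-
Tick 9: [PARSE:P4(v=9,ok=F), VALIDATE:-, TRANSFORM:-, EMIT:P3(v=24,ok=T)] out:-; in:P4
Tick 10: [PARSE:P5(v=4,ok=F), VALIDATE:P4(v=9,ok=F), TRANSFORM:-, EMIT:-] out:P3(v=24); in:P5
Tick 11: [PARSE:-, VALIDATE:P5(v=4,ok=F), TRANSFORM:P4(v=0,ok=F), EMIT:-] out:-; in:-
Tick 12: [PARSE:-, VALIDATE:-, TRANSFORM:P5(v=0,ok=F), EMIT:P4(v=0,ok=F)] out:-; in:-
Tick 13: [PARSE:-, VALIDATE:-, TRANSFORM:-, EMIT:P5(v=0,ok=F)] out:P4(v=0); in:-
Tick 14: [PARSE:-, VALIDATE:-, TRANSFORM:-, EMIT:-] out:P5(v=0); in:-
P1: arrives tick 1, valid=False (id=1, id%3=1), emit tick 5, final value 0

Answer: 5 0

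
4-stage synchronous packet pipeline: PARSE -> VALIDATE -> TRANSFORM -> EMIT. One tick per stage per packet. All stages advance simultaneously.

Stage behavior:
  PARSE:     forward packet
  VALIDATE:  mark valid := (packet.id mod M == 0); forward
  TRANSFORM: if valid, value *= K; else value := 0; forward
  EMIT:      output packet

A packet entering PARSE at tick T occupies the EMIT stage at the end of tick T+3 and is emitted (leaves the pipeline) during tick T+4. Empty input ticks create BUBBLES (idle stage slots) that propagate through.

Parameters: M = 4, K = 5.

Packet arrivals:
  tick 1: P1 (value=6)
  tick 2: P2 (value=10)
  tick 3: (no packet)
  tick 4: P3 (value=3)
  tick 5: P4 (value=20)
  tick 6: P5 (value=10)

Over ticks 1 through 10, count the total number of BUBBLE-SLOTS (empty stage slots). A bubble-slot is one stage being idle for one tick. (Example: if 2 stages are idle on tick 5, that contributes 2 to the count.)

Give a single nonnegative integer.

Tick 1: [PARSE:P1(v=6,ok=F), VALIDATE:-, TRANSFORM:-, EMIT:-] out:-; bubbles=3
Tick 2: [PARSE:P2(v=10,ok=F), VALIDATE:P1(v=6,ok=F), TRANSFORM:-, EMIT:-] out:-; bubbles=2
Tick 3: [PARSE:-, VALIDATE:P2(v=10,ok=F), TRANSFORM:P1(v=0,ok=F), EMIT:-] out:-; bubbles=2
Tick 4: [PARSE:P3(v=3,ok=F), VALIDATE:-, TRANSFORM:P2(v=0,ok=F), EMIT:P1(v=0,ok=F)] out:-; bubbles=1
Tick 5: [PARSE:P4(v=20,ok=F), VALIDATE:P3(v=3,ok=F), TRANSFORM:-, EMIT:P2(v=0,ok=F)] out:P1(v=0); bubbles=1
Tick 6: [PARSE:P5(v=10,ok=F), VALIDATE:P4(v=20,ok=T), TRANSFORM:P3(v=0,ok=F), EMIT:-] out:P2(v=0); bubbles=1
Tick 7: [PARSE:-, VALIDATE:P5(v=10,ok=F), TRANSFORM:P4(v=100,ok=T), EMIT:P3(v=0,ok=F)] out:-; bubbles=1
Tick 8: [PARSE:-, VALIDATE:-, TRANSFORM:P5(v=0,ok=F), EMIT:P4(v=100,ok=T)] out:P3(v=0); bubbles=2
Tick 9: [PARSE:-, VALIDATE:-, TRANSFORM:-, EMIT:P5(v=0,ok=F)] out:P4(v=100); bubbles=3
Tick 10: [PARSE:-, VALIDATE:-, TRANSFORM:-, EMIT:-] out:P5(v=0); bubbles=4
Total bubble-slots: 20

Answer: 20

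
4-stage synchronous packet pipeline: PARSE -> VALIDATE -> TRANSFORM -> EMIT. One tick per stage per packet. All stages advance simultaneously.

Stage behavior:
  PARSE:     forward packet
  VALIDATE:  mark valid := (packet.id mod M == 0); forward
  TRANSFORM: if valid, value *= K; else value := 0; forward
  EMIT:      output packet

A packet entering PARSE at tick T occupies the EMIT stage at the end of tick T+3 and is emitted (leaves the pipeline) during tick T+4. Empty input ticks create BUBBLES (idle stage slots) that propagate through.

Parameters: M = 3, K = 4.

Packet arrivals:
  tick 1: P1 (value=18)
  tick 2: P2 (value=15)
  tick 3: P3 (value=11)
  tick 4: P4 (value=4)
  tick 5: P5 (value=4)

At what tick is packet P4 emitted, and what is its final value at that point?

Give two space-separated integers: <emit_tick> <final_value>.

Tick 1: [PARSE:P1(v=18,ok=F), VALIDATE:-, TRANSFORM:-, EMIT:-] out:-; in:P1
Tick 2: [PARSE:P2(v=15,ok=F), VALIDATE:P1(v=18,ok=F), TRANSFORM:-, EMIT:-] out:-; in:P2
Tick 3: [PARSE:P3(v=11,ok=F), VALIDATE:P2(v=15,ok=F), TRANSFORM:P1(v=0,ok=F), EMIT:-] out:-; in:P3
Tick 4: [PARSE:P4(v=4,ok=F), VALIDATE:P3(v=11,ok=T), TRANSFORM:P2(v=0,ok=F), EMIT:P1(v=0,ok=F)] out:-; in:P4
Tick 5: [PARSE:P5(v=4,ok=F), VALIDATE:P4(v=4,ok=F), TRANSFORM:P3(v=44,ok=T), EMIT:P2(v=0,ok=F)] out:P1(v=0); in:P5
Tick 6: [PARSE:-, VALIDATE:P5(v=4,ok=F), TRANSFORM:P4(v=0,ok=F), EMIT:P3(v=44,ok=T)] out:P2(v=0); in:-
Tick 7: [PARSE:-, VALIDATE:-, TRANSFORM:P5(v=0,ok=F), EMIT:P4(v=0,ok=F)] out:P3(v=44); in:-
Tick 8: [PARSE:-, VALIDATE:-, TRANSFORM:-, EMIT:P5(v=0,ok=F)] out:P4(v=0); in:-
Tick 9: [PARSE:-, VALIDATE:-, TRANSFORM:-, EMIT:-] out:P5(v=0); in:-
P4: arrives tick 4, valid=False (id=4, id%3=1), emit tick 8, final value 0

Answer: 8 0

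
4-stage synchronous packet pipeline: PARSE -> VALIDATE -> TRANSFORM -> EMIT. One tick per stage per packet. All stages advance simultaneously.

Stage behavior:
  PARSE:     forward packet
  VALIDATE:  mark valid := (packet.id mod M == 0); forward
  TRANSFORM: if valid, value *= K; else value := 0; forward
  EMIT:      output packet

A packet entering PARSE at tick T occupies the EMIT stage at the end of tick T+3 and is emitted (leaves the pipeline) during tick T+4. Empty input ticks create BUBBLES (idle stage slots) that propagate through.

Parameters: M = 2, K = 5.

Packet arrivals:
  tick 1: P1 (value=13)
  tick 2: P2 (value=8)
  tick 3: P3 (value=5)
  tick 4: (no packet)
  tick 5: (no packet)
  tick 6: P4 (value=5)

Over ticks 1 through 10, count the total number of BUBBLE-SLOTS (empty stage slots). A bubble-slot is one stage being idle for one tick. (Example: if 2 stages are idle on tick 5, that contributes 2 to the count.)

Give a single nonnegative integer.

Answer: 24

Derivation:
Tick 1: [PARSE:P1(v=13,ok=F), VALIDATE:-, TRANSFORM:-, EMIT:-] out:-; bubbles=3
Tick 2: [PARSE:P2(v=8,ok=F), VALIDATE:P1(v=13,ok=F), TRANSFORM:-, EMIT:-] out:-; bubbles=2
Tick 3: [PARSE:P3(v=5,ok=F), VALIDATE:P2(v=8,ok=T), TRANSFORM:P1(v=0,ok=F), EMIT:-] out:-; bubbles=1
Tick 4: [PARSE:-, VALIDATE:P3(v=5,ok=F), TRANSFORM:P2(v=40,ok=T), EMIT:P1(v=0,ok=F)] out:-; bubbles=1
Tick 5: [PARSE:-, VALIDATE:-, TRANSFORM:P3(v=0,ok=F), EMIT:P2(v=40,ok=T)] out:P1(v=0); bubbles=2
Tick 6: [PARSE:P4(v=5,ok=F), VALIDATE:-, TRANSFORM:-, EMIT:P3(v=0,ok=F)] out:P2(v=40); bubbles=2
Tick 7: [PARSE:-, VALIDATE:P4(v=5,ok=T), TRANSFORM:-, EMIT:-] out:P3(v=0); bubbles=3
Tick 8: [PARSE:-, VALIDATE:-, TRANSFORM:P4(v=25,ok=T), EMIT:-] out:-; bubbles=3
Tick 9: [PARSE:-, VALIDATE:-, TRANSFORM:-, EMIT:P4(v=25,ok=T)] out:-; bubbles=3
Tick 10: [PARSE:-, VALIDATE:-, TRANSFORM:-, EMIT:-] out:P4(v=25); bubbles=4
Total bubble-slots: 24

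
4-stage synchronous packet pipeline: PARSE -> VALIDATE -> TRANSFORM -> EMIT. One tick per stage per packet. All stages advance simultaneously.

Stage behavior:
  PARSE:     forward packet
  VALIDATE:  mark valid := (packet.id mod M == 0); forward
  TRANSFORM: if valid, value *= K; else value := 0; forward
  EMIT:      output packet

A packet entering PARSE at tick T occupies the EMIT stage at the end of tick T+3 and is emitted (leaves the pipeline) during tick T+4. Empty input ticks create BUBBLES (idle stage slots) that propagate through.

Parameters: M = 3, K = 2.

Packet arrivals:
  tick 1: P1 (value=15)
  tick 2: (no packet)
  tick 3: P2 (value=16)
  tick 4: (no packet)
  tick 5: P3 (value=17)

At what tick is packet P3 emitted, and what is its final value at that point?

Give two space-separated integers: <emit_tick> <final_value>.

Tick 1: [PARSE:P1(v=15,ok=F), VALIDATE:-, TRANSFORM:-, EMIT:-] out:-; in:P1
Tick 2: [PARSE:-, VALIDATE:P1(v=15,ok=F), TRANSFORM:-, EMIT:-] out:-; in:-
Tick 3: [PARSE:P2(v=16,ok=F), VALIDATE:-, TRANSFORM:P1(v=0,ok=F), EMIT:-] out:-; in:P2
Tick 4: [PARSE:-, VALIDATE:P2(v=16,ok=F), TRANSFORM:-, EMIT:P1(v=0,ok=F)] out:-; in:-
Tick 5: [PARSE:P3(v=17,ok=F), VALIDATE:-, TRANSFORM:P2(v=0,ok=F), EMIT:-] out:P1(v=0); in:P3
Tick 6: [PARSE:-, VALIDATE:P3(v=17,ok=T), TRANSFORM:-, EMIT:P2(v=0,ok=F)] out:-; in:-
Tick 7: [PARSE:-, VALIDATE:-, TRANSFORM:P3(v=34,ok=T), EMIT:-] out:P2(v=0); in:-
Tick 8: [PARSE:-, VALIDATE:-, TRANSFORM:-, EMIT:P3(v=34,ok=T)] out:-; in:-
Tick 9: [PARSE:-, VALIDATE:-, TRANSFORM:-, EMIT:-] out:P3(v=34); in:-
P3: arrives tick 5, valid=True (id=3, id%3=0), emit tick 9, final value 34

Answer: 9 34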